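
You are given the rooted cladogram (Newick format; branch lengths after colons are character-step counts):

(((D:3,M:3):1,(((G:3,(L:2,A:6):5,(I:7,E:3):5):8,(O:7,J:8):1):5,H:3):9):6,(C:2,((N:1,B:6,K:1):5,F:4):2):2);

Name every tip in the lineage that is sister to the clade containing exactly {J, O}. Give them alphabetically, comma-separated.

The clade containing exactly {J, O} attaches to the tree at the node subtending ((G,(L,A),(I,E)),(O,J)).
The other lineage descending from that same node — the sister group — is (G,(L,A),(I,E)); its 5 tips in alphabetical order are the answer.

A, E, G, I, L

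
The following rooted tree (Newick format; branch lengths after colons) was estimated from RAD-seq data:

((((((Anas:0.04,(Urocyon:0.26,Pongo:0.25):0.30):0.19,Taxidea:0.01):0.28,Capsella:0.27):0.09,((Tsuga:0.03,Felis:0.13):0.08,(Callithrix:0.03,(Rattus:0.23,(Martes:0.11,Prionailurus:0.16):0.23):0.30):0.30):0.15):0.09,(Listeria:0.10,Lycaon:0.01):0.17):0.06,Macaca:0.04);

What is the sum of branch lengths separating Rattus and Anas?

1.58

The path runs Rattus → … → MRCA → … → Anas; the MRCA is the node subtending ((((Anas,(Urocyon,Pongo)),Taxidea),Capsella),((Tsuga,Felis),(Callithrix,(Rattus,(Martes,Prionailurus))))).
Branch lengths along that path: 0.23 + 0.30 + 0.30 + 0.15 + 0.09 + 0.28 + 0.19 + 0.04 = 1.58.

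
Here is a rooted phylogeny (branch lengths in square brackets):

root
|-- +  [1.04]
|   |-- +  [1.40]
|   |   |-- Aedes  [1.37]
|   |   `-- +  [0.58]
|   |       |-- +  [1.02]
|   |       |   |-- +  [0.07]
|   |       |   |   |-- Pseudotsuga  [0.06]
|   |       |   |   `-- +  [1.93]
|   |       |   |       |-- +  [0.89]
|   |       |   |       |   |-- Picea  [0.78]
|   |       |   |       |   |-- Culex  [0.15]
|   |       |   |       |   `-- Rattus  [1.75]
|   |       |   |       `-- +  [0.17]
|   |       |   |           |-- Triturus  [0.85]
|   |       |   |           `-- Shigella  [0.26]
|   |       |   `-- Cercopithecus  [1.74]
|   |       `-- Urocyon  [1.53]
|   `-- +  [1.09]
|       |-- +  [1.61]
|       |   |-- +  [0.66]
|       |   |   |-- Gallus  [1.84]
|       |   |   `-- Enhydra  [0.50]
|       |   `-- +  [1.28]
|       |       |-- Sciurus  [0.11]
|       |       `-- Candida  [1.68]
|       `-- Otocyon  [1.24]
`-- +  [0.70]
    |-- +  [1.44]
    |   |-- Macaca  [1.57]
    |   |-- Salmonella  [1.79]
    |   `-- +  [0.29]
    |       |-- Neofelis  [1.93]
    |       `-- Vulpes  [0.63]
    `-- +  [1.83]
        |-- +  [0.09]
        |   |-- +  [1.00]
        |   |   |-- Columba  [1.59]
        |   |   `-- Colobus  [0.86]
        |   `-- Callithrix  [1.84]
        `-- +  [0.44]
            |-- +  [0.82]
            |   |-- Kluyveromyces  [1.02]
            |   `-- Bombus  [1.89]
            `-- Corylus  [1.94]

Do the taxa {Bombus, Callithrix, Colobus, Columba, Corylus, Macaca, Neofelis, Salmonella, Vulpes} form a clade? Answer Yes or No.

The MRCA of the listed taxa subtends ((Macaca,Salmonella,(Neofelis,Vulpes)),(((Columba,Colobus),Callithrix),((Kluyveromyces,Bombus),Corylus))).
That clade also contains Kluyveromyces, which is not in the proposed group, so the group is not monophyletic.

No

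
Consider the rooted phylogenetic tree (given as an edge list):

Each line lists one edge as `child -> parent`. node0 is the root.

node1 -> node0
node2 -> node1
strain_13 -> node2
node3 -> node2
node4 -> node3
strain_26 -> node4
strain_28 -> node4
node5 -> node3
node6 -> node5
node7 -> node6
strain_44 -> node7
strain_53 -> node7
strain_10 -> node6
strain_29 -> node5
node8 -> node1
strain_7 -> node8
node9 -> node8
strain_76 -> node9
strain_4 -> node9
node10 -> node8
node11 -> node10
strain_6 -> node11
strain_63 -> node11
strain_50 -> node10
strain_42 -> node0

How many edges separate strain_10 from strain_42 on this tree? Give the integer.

7

The MRCA of strain_10 and strain_42 is the root of the tree.
From strain_10 up to that node: 6 branches. From strain_42 up to the same node: 1 branch. Total: 6 + 1 = 7.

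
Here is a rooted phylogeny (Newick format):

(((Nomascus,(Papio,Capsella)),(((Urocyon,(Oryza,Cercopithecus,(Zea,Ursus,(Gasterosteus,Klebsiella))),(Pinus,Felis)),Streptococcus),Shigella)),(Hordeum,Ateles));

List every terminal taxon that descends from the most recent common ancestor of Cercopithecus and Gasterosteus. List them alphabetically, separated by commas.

Tracing Cercopithecus: it sits inside (Oryza,Cercopithecus,(Zea,Ursus,(Gasterosteus,Klebsiella))).
Tracing Gasterosteus: it sits inside (Gasterosteus,Klebsiella).
The smallest clade enclosing both is (Oryza,Cercopithecus,(Zea,Ursus,(Gasterosteus,Klebsiella))); the answer is its 6 terminal taxa in alphabetical order.

Cercopithecus, Gasterosteus, Klebsiella, Oryza, Ursus, Zea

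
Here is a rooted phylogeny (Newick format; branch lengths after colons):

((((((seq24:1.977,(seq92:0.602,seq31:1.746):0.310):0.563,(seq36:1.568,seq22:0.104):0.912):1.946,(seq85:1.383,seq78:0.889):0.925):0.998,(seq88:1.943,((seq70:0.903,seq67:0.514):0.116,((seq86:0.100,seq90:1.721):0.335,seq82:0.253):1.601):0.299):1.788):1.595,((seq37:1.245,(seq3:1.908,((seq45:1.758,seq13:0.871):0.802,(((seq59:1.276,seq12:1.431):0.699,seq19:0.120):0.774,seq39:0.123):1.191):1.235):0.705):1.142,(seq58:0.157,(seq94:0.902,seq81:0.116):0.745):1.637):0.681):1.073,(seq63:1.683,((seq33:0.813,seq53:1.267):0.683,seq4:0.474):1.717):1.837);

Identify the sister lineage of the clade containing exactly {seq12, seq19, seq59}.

The clade containing exactly {seq12, seq19, seq59} attaches to the tree at the node subtending (((seq59,seq12),seq19),seq39).
The other lineage descending from that same node — the sister group — is the single tip seq39.

seq39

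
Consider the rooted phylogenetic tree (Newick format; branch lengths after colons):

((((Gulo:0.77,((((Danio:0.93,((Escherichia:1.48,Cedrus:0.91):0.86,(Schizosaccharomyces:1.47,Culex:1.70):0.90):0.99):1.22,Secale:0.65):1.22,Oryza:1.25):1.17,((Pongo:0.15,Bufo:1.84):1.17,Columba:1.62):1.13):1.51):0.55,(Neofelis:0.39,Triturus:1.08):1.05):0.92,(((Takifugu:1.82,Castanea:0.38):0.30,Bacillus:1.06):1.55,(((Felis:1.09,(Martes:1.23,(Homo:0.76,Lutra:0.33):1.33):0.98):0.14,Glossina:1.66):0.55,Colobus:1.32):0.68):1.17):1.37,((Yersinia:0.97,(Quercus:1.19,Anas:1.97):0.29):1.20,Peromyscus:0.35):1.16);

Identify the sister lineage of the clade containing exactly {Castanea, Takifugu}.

Bacillus

The clade containing exactly {Castanea, Takifugu} attaches to the tree at the node subtending ((Takifugu,Castanea),Bacillus).
The other lineage descending from that same node — the sister group — is the single tip Bacillus.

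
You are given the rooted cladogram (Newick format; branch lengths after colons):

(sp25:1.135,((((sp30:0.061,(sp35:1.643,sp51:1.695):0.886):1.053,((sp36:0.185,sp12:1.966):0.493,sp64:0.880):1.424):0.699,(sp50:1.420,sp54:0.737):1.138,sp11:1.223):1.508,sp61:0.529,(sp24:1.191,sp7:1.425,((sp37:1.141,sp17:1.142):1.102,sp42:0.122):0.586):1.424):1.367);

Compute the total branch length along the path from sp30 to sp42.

The path runs sp30 → … → MRCA → … → sp42; the MRCA is the node subtending ((((sp30,(sp35,sp51)),((sp36,sp12),sp64)),(sp50,sp54),sp11),sp61,(sp24,sp7,((sp37,sp17),sp42))).
Branch lengths along that path: 0.061 + 1.053 + 0.699 + 1.508 + 1.424 + 0.586 + 0.122 = 5.453.

5.453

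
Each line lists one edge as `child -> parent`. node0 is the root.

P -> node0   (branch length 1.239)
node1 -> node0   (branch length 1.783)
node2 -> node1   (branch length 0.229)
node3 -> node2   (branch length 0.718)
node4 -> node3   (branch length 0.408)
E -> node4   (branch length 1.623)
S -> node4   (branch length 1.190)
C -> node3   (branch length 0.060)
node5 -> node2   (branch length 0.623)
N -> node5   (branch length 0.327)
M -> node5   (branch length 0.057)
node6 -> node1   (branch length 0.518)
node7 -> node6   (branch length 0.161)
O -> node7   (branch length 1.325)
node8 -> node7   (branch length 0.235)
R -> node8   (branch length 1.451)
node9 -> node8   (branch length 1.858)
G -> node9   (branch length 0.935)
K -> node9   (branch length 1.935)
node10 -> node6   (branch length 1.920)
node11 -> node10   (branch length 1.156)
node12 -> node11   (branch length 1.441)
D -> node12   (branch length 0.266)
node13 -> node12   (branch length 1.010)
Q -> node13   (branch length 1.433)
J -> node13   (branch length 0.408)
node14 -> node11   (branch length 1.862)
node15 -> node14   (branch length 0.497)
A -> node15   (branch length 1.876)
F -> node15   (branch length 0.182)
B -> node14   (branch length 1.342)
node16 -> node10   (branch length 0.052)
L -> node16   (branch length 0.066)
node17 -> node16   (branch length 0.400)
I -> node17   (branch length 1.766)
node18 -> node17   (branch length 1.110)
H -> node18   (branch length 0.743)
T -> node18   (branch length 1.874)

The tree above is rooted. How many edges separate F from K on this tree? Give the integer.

9

The MRCA of F and K is the node subtending ((O,(R,(G,K))),(((D,(Q,J)),((A,F),B)),(L,(I,(H,T))))).
From F up to that node: 5 branches. From K up to the same node: 4 branches. Total: 5 + 4 = 9.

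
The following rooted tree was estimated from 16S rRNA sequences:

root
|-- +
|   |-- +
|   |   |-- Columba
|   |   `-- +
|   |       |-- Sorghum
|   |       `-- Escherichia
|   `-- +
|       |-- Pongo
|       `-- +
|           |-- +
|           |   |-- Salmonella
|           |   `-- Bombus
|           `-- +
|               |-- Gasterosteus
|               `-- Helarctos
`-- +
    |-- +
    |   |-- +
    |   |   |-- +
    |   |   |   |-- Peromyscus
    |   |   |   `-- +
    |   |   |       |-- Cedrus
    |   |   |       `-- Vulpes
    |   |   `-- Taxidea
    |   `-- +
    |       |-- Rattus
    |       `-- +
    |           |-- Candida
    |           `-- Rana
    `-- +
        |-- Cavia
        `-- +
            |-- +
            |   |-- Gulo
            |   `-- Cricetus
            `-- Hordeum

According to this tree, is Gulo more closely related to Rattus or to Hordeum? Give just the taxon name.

The MRCA of Gulo and Hordeum subtends ((Gulo,Cricetus),Hordeum) (3 taxa).
The MRCA of Gulo and Rattus subtends ((((Peromyscus,(Cedrus,Vulpes)),Taxidea),(Rattus,(Candida,Rana))),(Cavia,((Gulo,Cricetus),Hordeum))) (11 taxa).
The first is nested inside the second, so Gulo shares a more recent common ancestor with Hordeum.

Hordeum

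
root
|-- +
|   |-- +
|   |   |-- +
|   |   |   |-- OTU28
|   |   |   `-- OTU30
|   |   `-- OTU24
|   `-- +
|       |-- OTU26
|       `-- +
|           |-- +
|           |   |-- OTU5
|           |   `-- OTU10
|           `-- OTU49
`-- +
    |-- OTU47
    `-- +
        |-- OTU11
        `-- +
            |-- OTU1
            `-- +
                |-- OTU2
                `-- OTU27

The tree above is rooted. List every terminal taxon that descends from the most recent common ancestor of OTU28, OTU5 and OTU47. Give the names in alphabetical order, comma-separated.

Tracing OTU28: it sits inside (OTU28,OTU30).
Tracing OTU5: it sits inside (OTU5,OTU10).
Tracing OTU47: it sits inside (OTU47,(OTU11,(OTU1,(OTU2,OTU27)))).
The smallest clade enclosing all 3 is the whole tree (their MRCA is the root), so the answer is all 12 tips in alphabetical order.

OTU1, OTU10, OTU11, OTU2, OTU24, OTU26, OTU27, OTU28, OTU30, OTU47, OTU49, OTU5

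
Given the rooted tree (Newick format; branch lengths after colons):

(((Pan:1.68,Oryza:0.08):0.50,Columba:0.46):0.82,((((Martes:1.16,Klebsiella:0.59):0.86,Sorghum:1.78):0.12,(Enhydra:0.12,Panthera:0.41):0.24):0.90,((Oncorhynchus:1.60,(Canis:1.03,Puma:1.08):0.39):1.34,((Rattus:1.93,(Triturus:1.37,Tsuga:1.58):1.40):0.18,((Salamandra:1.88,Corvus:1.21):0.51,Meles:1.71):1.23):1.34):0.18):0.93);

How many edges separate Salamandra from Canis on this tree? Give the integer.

The MRCA of Salamandra and Canis is the node subtending ((Oncorhynchus,(Canis,Puma)),((Rattus,(Triturus,Tsuga)),((Salamandra,Corvus),Meles))).
From Salamandra up to that node: 4 branches. From Canis up to the same node: 3 branches. Total: 4 + 3 = 7.

7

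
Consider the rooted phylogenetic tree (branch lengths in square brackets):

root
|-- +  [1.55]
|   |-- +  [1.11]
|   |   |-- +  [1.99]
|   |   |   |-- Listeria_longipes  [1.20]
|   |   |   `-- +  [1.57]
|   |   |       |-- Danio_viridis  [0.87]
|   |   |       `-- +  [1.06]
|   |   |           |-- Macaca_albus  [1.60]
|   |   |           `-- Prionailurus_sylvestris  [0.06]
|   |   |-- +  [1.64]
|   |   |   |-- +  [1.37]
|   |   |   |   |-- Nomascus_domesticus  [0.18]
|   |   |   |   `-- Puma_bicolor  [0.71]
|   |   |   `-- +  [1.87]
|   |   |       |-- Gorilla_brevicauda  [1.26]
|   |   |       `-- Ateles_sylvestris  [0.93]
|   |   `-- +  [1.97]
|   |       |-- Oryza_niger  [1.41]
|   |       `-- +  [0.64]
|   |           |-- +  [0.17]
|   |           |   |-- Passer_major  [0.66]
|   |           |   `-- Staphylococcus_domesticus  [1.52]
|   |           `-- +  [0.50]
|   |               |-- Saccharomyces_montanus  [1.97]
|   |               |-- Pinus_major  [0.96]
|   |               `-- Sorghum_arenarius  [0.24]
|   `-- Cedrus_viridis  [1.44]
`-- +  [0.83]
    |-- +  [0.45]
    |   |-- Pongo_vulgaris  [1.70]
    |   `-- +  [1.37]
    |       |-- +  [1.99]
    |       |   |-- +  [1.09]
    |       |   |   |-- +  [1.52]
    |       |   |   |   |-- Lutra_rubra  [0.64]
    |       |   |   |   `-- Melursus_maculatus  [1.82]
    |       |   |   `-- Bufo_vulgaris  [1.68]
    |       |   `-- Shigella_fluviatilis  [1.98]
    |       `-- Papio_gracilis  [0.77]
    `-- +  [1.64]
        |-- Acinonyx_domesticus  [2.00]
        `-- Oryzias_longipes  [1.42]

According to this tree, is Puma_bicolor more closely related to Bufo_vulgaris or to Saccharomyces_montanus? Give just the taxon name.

The MRCA of Puma_bicolor and Saccharomyces_montanus subtends ((Listeria_longipes,(Danio_viridis,(Macaca_albus,Prionailurus_sylvestris))),((Nomascus_domesticus,Puma_bicolor),(Gorilla_brevicauda,Ateles_sylvestris)),(Oryza_niger,((Passer_major,Staphylococcus_domesticus),(Saccharomyces_montanus,Pinus_major,Sorghum_arenarius)))) (14 taxa).
The MRCA of Puma_bicolor and Bufo_vulgaris is the root, subtending the entire tree (23 taxa).
The first is nested inside the second, so Puma_bicolor shares a more recent common ancestor with Saccharomyces_montanus.

Saccharomyces_montanus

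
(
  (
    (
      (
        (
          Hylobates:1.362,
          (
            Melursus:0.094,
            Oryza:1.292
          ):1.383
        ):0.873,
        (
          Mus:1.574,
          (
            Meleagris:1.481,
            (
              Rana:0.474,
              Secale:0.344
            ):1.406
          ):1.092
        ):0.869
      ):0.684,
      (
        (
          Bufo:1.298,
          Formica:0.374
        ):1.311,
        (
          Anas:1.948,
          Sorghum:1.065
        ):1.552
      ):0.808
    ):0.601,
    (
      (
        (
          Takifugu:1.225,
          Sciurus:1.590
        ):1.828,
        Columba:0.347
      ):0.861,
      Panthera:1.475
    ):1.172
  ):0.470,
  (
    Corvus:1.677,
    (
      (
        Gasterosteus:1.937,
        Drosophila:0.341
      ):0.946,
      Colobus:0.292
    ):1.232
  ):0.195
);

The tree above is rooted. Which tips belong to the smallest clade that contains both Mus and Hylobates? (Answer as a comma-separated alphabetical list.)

Hylobates, Meleagris, Melursus, Mus, Oryza, Rana, Secale

Tracing Mus: it sits inside (Mus,(Meleagris,(Rana,Secale))).
Tracing Hylobates: it sits inside (Hylobates,(Melursus,Oryza)).
The smallest clade enclosing both is ((Hylobates,(Melursus,Oryza)),(Mus,(Meleagris,(Rana,Secale)))); the answer is its 7 terminal taxa in alphabetical order.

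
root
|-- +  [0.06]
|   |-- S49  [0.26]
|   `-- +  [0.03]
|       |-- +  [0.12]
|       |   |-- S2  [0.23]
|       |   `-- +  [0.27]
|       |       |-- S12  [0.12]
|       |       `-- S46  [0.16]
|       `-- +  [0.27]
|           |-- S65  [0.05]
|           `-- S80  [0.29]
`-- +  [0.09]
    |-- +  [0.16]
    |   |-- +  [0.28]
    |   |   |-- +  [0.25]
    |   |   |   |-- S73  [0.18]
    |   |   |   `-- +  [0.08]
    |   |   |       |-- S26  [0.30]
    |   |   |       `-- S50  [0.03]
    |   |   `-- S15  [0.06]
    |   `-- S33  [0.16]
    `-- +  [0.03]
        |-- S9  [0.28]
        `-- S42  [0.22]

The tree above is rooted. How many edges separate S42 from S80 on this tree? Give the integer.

7

The MRCA of S42 and S80 is the root of the tree.
From S42 up to that node: 3 branches. From S80 up to the same node: 4 branches. Total: 3 + 4 = 7.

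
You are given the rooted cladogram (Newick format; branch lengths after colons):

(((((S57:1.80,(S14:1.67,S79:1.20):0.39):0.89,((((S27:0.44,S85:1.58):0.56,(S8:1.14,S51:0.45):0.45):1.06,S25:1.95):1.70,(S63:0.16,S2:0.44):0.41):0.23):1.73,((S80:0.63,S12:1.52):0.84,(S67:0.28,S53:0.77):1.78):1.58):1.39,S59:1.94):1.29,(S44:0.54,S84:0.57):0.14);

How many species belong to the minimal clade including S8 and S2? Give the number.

The MRCA of S8 and S2 is the node subtending ((((S27,S85),(S8,S51)),S25),(S63,S2)).
That clade contains 7 terminal taxa: S2, S25, S27, S51, S63, S8, S85.

7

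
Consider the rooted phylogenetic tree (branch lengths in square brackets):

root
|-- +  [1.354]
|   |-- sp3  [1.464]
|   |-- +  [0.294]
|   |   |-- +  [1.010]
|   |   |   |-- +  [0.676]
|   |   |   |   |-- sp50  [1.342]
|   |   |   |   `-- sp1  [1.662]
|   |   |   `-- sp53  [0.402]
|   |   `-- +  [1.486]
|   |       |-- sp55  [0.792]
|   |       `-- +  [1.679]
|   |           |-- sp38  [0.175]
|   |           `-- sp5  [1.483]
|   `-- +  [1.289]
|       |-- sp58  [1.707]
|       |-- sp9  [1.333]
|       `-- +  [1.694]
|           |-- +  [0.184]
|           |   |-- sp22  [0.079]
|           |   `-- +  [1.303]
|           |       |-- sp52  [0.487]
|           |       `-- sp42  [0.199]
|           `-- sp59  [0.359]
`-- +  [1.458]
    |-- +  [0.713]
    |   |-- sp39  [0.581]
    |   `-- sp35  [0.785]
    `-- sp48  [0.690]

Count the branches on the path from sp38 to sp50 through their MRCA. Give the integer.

6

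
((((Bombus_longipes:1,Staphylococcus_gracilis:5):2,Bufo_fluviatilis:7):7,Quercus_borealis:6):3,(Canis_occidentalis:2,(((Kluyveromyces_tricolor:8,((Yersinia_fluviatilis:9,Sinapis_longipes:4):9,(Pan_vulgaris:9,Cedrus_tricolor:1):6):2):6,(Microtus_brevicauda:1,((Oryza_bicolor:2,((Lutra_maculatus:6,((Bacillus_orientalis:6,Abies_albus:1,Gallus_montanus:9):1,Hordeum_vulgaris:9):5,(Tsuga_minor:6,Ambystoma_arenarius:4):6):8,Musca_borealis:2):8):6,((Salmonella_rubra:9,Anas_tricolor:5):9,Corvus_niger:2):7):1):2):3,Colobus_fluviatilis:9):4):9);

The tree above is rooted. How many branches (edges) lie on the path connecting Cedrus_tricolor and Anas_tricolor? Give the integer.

9

The MRCA of Cedrus_tricolor and Anas_tricolor is the node subtending ((Kluyveromyces_tricolor,((Yersinia_fluviatilis,Sinapis_longipes),(Pan_vulgaris,Cedrus_tricolor))),(Microtus_brevicauda,((Oryza_bicolor,((Lutra_maculatus,((Bacillus_orientalis,Abies_albus,Gallus_montanus),Hordeum_vulgaris),(Tsuga_minor,Ambystoma_arenarius)),Musca_borealis)),((Salmonella_rubra,Anas_tricolor),Corvus_niger)))).
From Cedrus_tricolor up to that node: 4 branches. From Anas_tricolor up to the same node: 5 branches. Total: 4 + 5 = 9.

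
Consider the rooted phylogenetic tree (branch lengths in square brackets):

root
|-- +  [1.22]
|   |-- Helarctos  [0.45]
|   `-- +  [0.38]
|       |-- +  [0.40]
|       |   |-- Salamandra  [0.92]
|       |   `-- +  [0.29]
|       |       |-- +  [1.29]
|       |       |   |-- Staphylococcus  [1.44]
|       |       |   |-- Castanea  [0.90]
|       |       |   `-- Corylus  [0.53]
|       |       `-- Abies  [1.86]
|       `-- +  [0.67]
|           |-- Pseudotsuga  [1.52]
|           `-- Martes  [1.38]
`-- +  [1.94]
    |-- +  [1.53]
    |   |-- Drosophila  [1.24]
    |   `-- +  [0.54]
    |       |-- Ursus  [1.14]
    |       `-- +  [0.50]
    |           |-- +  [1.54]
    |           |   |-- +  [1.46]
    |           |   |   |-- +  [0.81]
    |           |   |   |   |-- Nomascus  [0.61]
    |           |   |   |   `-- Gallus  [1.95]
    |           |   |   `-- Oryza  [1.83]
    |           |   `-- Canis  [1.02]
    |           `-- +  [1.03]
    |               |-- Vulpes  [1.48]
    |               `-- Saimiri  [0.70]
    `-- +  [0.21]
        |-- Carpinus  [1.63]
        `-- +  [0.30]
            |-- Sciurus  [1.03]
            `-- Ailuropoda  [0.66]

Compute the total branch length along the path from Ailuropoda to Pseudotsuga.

6.90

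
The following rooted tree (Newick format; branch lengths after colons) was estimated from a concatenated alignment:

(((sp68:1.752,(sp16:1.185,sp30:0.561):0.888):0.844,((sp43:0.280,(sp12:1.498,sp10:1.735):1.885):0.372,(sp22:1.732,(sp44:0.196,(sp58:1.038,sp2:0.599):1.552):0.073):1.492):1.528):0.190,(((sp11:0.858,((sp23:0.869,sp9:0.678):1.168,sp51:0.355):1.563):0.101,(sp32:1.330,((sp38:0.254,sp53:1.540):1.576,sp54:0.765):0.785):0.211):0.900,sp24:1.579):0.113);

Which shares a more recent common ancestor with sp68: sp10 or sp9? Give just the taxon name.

sp10

The MRCA of sp68 and sp10 subtends ((sp68,(sp16,sp30)),((sp43,(sp12,sp10)),(sp22,(sp44,(sp58,sp2))))) (10 taxa).
The MRCA of sp68 and sp9 is the root, subtending the entire tree (19 taxa).
The first is nested inside the second, so sp68 shares a more recent common ancestor with sp10.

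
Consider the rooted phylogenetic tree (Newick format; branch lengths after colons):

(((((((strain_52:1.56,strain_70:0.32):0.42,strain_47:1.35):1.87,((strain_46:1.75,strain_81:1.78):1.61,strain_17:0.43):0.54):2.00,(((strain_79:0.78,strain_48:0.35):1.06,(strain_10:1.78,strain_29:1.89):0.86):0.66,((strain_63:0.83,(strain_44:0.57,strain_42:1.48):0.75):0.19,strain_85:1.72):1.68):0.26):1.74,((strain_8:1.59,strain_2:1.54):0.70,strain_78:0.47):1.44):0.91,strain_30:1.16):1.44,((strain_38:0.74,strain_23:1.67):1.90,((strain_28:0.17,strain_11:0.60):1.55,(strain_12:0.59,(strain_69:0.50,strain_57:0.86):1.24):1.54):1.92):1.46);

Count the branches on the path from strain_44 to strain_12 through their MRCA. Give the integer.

12

The MRCA of strain_44 and strain_12 is the root of the tree.
From strain_44 up to that node: 8 branches. From strain_12 up to the same node: 4 branches. Total: 8 + 4 = 12.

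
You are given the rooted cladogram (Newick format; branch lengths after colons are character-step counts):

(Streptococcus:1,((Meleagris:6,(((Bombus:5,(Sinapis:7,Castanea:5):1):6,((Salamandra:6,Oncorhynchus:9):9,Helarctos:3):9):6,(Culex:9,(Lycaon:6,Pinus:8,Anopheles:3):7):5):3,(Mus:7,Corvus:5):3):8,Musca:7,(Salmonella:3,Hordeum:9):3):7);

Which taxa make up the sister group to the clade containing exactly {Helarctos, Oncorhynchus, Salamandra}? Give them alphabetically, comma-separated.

Bombus, Castanea, Sinapis

The clade containing exactly {Helarctos, Oncorhynchus, Salamandra} attaches to the tree at the node subtending ((Bombus,(Sinapis,Castanea)),((Salamandra,Oncorhynchus),Helarctos)).
The other lineage descending from that same node — the sister group — is (Bombus,(Sinapis,Castanea)); its 3 tips in alphabetical order are the answer.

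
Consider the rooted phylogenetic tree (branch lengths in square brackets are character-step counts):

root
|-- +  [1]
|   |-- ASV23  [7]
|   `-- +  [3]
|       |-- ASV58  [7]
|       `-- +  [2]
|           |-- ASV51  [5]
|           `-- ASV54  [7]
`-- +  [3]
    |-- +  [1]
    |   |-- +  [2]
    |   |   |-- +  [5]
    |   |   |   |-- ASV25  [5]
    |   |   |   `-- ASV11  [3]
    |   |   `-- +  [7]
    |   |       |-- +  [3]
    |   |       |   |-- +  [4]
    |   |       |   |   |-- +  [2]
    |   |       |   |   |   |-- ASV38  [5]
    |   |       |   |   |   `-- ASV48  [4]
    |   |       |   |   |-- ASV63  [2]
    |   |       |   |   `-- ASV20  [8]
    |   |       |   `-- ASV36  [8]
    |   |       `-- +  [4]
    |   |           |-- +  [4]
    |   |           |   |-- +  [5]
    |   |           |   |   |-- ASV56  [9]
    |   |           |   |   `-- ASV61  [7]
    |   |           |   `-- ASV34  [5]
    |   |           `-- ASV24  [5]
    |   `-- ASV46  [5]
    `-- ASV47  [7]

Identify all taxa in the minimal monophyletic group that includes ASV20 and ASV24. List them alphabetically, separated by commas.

ASV20, ASV24, ASV34, ASV36, ASV38, ASV48, ASV56, ASV61, ASV63

Tracing ASV20: it sits inside ((ASV38,ASV48),ASV63,ASV20).
Tracing ASV24: it sits inside (((ASV56,ASV61),ASV34),ASV24).
The smallest clade enclosing both is ((((ASV38,ASV48),ASV63,ASV20),ASV36),(((ASV56,ASV61),ASV34),ASV24)); the answer is its 9 terminal taxa in alphabetical order.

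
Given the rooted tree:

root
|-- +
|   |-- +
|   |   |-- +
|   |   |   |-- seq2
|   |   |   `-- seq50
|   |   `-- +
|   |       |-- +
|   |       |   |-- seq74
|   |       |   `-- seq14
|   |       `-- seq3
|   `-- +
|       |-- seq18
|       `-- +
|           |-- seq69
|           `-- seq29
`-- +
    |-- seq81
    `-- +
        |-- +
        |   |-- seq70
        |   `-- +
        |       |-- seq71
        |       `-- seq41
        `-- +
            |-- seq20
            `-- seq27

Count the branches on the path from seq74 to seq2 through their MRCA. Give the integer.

The MRCA of seq74 and seq2 is the node subtending ((seq2,seq50),((seq74,seq14),seq3)).
From seq74 up to that node: 3 branches. From seq2 up to the same node: 2 branches. Total: 3 + 2 = 5.

5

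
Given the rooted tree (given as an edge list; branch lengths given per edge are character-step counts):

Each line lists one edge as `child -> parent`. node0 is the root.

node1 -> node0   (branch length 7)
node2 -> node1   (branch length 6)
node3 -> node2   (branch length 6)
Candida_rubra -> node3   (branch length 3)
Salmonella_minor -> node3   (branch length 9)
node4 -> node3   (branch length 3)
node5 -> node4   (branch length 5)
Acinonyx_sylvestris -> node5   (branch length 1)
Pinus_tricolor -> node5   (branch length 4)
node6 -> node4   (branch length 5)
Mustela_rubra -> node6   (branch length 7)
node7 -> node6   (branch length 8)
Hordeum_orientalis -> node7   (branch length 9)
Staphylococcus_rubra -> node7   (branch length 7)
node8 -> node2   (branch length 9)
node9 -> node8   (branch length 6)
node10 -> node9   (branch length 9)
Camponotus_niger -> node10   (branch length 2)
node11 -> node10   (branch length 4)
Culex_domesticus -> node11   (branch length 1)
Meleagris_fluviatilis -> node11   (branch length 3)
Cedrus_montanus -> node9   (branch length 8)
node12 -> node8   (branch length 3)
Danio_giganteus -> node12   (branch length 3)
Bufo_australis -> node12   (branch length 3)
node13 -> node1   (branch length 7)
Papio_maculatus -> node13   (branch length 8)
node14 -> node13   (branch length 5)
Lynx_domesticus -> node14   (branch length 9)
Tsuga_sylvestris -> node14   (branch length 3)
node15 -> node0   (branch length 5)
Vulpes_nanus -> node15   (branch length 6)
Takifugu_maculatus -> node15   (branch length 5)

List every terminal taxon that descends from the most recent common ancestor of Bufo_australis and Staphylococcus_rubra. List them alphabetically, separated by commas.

Tracing Bufo_australis: it sits inside (Danio_giganteus,Bufo_australis).
Tracing Staphylococcus_rubra: it sits inside (Hordeum_orientalis,Staphylococcus_rubra).
The smallest clade enclosing both is ((Candida_rubra,Salmonella_minor,((Acinonyx_sylvestris,Pinus_tricolor),(Mustela_rubra,(Hordeum_orientalis,Staphylococcus_rubra)))),(((Camponotus_niger,(Culex_domesticus,Meleagris_fluviatilis)),Cedrus_montanus),(Danio_giganteus,Bufo_australis))); the answer is its 13 terminal taxa in alphabetical order.

Acinonyx_sylvestris, Bufo_australis, Camponotus_niger, Candida_rubra, Cedrus_montanus, Culex_domesticus, Danio_giganteus, Hordeum_orientalis, Meleagris_fluviatilis, Mustela_rubra, Pinus_tricolor, Salmonella_minor, Staphylococcus_rubra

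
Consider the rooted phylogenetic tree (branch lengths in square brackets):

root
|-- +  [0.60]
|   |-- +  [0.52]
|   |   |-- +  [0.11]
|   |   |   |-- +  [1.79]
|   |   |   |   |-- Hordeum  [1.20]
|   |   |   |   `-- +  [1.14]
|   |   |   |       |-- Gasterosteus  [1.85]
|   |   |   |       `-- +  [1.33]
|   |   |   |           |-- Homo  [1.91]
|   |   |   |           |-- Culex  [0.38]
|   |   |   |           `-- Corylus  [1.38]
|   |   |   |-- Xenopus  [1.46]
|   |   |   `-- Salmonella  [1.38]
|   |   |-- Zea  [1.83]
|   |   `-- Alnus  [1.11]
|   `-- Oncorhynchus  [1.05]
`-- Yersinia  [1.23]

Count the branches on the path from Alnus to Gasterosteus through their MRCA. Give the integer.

The MRCA of Alnus and Gasterosteus is the node subtending (((Hordeum,(Gasterosteus,(Homo,Culex,Corylus))),Xenopus,Salmonella),Zea,Alnus).
From Alnus up to that node: 1 branch. From Gasterosteus up to the same node: 4 branches. Total: 1 + 4 = 5.

5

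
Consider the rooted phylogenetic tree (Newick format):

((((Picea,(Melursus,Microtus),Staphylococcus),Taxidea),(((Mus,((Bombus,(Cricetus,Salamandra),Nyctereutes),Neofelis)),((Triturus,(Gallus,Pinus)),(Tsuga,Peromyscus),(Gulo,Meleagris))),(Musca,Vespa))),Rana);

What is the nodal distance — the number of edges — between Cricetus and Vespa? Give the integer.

8

The MRCA of Cricetus and Vespa is the node subtending (((Mus,((Bombus,(Cricetus,Salamandra),Nyctereutes),Neofelis)),((Triturus,(Gallus,Pinus)),(Tsuga,Peromyscus),(Gulo,Meleagris))),(Musca,Vespa)).
From Cricetus up to that node: 6 branches. From Vespa up to the same node: 2 branches. Total: 6 + 2 = 8.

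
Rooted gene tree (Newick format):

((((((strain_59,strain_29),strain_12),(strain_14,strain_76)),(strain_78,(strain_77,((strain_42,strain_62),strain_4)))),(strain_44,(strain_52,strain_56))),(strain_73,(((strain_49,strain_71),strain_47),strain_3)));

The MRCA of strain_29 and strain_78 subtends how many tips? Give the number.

10

The MRCA of strain_29 and strain_78 is the node subtending ((((strain_59,strain_29),strain_12),(strain_14,strain_76)),(strain_78,(strain_77,((strain_42,strain_62),strain_4)))).
That clade contains 10 terminal taxa: strain_12, strain_14, strain_29, strain_4, strain_42, strain_59, strain_62, strain_76, strain_77, strain_78.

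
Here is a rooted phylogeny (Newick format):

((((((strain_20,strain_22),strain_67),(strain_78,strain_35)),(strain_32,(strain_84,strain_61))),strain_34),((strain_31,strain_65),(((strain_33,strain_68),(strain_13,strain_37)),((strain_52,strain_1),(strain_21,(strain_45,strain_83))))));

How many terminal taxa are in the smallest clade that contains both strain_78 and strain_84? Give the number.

8

The MRCA of strain_78 and strain_84 is the node subtending ((((strain_20,strain_22),strain_67),(strain_78,strain_35)),(strain_32,(strain_84,strain_61))).
That clade contains 8 terminal taxa: strain_20, strain_22, strain_32, strain_35, strain_61, strain_67, strain_78, strain_84.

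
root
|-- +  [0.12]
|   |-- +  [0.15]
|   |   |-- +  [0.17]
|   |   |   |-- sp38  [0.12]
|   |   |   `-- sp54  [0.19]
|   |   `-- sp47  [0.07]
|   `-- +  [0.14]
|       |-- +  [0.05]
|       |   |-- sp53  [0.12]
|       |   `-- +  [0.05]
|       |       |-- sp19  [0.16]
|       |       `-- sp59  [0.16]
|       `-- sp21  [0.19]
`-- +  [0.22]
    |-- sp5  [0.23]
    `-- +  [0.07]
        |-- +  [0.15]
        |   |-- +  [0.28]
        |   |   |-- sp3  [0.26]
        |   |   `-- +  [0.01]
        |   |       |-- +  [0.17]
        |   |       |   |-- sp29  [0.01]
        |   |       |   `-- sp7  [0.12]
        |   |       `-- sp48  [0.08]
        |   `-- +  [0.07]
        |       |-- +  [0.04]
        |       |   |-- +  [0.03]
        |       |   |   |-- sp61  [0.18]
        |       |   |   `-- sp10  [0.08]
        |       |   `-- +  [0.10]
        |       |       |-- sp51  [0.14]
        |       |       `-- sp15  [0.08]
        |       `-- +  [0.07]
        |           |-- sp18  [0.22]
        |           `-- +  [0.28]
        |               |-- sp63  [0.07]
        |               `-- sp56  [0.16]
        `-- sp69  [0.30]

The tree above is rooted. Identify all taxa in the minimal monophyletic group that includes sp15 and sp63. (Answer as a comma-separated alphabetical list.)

Tracing sp15: it sits inside (sp51,sp15).
Tracing sp63: it sits inside (sp63,sp56).
The smallest clade enclosing both is (((sp61,sp10),(sp51,sp15)),(sp18,(sp63,sp56))); the answer is its 7 terminal taxa in alphabetical order.

sp10, sp15, sp18, sp51, sp56, sp61, sp63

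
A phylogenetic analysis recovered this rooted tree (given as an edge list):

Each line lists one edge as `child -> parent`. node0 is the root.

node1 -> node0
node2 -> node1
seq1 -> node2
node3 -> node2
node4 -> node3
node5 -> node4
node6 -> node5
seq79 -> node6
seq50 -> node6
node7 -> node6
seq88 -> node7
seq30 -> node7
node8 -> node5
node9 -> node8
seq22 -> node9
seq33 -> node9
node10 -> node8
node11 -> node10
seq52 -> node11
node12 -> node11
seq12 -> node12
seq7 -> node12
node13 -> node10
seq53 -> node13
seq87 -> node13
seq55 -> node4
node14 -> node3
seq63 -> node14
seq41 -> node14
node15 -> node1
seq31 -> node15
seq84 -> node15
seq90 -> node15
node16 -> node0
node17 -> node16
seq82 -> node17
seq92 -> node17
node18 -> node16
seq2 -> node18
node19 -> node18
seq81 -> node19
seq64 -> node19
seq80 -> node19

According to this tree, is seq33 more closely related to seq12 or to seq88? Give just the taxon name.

seq12

The MRCA of seq33 and seq12 subtends ((seq22,seq33),((seq52,(seq12,seq7)),(seq53,seq87))) (7 taxa).
The MRCA of seq33 and seq88 subtends ((seq79,seq50,(seq88,seq30)),((seq22,seq33),((seq52,(seq12,seq7)),(seq53,seq87)))) (11 taxa).
The first is nested inside the second, so seq33 shares a more recent common ancestor with seq12.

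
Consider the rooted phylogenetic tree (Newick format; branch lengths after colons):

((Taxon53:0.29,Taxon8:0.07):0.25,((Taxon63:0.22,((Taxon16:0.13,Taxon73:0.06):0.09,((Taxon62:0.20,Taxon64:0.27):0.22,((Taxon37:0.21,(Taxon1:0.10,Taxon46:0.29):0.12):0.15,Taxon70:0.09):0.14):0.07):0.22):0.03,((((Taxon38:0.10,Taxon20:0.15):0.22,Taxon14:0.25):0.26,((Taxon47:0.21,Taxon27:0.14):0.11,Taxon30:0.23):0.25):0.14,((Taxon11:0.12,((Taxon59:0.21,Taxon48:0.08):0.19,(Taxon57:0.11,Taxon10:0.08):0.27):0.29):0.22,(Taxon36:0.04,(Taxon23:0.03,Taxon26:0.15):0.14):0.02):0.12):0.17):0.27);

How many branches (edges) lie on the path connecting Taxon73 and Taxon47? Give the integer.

9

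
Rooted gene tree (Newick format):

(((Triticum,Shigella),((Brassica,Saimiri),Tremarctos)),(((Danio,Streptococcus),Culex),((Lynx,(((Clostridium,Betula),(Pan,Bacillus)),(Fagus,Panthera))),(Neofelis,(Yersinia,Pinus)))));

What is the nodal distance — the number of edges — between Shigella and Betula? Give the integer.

The MRCA of Shigella and Betula is the root of the tree.
From Shigella up to that node: 3 branches. From Betula up to the same node: 7 branches. Total: 3 + 7 = 10.

10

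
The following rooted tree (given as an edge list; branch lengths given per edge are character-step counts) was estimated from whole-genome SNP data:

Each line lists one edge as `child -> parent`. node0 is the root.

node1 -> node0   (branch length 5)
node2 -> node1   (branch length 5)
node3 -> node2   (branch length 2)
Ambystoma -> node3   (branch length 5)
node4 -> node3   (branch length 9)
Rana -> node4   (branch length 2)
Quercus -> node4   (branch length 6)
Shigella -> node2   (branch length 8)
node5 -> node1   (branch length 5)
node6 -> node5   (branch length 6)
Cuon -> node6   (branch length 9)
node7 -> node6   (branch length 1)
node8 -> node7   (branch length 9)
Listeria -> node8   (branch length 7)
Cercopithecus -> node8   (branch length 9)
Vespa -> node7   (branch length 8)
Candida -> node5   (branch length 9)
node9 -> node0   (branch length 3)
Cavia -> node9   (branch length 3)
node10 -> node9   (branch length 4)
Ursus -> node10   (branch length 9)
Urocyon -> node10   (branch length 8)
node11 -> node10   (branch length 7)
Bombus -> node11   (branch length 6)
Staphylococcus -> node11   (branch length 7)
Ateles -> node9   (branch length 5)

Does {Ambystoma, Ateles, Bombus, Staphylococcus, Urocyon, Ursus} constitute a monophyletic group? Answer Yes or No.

No

The MRCA of the listed taxa is the root, so the smallest clade containing them is the whole tree.
That clade also contains Candida, Cavia, Cercopithecus, Cuon, Listeria, Quercus, Rana, Shigella, Vespa, which are not in the proposed group, so the group is not monophyletic.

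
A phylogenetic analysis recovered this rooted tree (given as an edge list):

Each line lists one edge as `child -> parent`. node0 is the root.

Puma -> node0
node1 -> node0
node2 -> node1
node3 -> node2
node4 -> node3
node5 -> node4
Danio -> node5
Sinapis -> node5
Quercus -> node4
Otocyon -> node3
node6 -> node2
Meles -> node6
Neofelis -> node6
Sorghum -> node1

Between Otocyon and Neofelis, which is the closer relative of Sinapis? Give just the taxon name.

The MRCA of Sinapis and Otocyon subtends (((Danio,Sinapis),Quercus),Otocyon) (4 taxa).
The MRCA of Sinapis and Neofelis subtends ((((Danio,Sinapis),Quercus),Otocyon),(Meles,Neofelis)) (6 taxa).
The first is nested inside the second, so Sinapis shares a more recent common ancestor with Otocyon.

Otocyon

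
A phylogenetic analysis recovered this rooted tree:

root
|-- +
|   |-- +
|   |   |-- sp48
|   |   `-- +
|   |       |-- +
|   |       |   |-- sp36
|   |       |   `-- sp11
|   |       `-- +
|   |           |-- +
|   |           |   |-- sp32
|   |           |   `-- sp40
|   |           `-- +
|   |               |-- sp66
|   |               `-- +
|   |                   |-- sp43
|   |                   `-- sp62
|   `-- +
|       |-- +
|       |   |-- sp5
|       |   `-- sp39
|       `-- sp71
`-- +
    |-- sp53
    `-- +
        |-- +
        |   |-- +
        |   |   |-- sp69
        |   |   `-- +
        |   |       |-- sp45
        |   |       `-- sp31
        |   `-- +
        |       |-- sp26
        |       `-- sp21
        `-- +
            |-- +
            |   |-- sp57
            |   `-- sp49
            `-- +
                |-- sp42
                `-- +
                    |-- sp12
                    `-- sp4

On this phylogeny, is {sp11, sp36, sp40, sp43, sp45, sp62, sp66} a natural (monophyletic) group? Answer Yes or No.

The MRCA of the listed taxa is the root, so the smallest clade containing them is the whole tree.
That clade also contains sp12, sp21, sp26, sp31, sp32, sp39, sp4, sp42, sp48, sp49, sp5, sp53, sp57, sp69, sp71, which are not in the proposed group, so the group is not monophyletic.

No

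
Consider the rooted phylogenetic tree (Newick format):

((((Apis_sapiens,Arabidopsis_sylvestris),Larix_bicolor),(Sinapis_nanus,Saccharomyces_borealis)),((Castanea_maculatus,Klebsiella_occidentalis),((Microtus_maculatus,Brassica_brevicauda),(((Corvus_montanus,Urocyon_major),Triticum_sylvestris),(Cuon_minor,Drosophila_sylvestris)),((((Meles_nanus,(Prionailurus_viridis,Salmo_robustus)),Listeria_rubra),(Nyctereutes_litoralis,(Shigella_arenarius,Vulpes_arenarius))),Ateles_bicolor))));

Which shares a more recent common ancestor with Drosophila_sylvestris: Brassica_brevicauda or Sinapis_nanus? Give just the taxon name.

The MRCA of Drosophila_sylvestris and Brassica_brevicauda subtends ((Microtus_maculatus,Brassica_brevicauda),(((Corvus_montanus,Urocyon_major),Triticum_sylvestris),(Cuon_minor,Drosophila_sylvestris)),((((Meles_nanus,(Prionailurus_viridis,Salmo_robustus)),Listeria_rubra),(Nyctereutes_litoralis,(Shigella_arenarius,Vulpes_arenarius))),Ateles_bicolor)) (15 taxa).
The MRCA of Drosophila_sylvestris and Sinapis_nanus is the root, subtending the entire tree (22 taxa).
The first is nested inside the second, so Drosophila_sylvestris shares a more recent common ancestor with Brassica_brevicauda.

Brassica_brevicauda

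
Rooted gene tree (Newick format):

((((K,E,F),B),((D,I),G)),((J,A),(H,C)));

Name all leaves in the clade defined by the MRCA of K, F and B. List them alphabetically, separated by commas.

Tracing K: it sits inside (K,E,F).
Tracing F: it sits inside (K,E,F).
Tracing B: it sits inside ((K,E,F),B).
The smallest clade enclosing all 3 is ((K,E,F),B); the answer is its 4 terminal taxa in alphabetical order.

B, E, F, K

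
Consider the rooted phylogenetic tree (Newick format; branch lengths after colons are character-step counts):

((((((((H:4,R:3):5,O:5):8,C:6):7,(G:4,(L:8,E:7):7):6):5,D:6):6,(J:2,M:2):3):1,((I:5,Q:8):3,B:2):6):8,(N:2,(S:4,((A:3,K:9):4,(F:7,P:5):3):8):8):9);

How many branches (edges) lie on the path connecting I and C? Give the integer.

The MRCA of I and C is the node subtending (((((((H,R),O),C),(G,(L,E))),D),(J,M)),((I,Q),B)).
From I up to that node: 3 branches. From C up to the same node: 5 branches. Total: 3 + 5 = 8.

8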